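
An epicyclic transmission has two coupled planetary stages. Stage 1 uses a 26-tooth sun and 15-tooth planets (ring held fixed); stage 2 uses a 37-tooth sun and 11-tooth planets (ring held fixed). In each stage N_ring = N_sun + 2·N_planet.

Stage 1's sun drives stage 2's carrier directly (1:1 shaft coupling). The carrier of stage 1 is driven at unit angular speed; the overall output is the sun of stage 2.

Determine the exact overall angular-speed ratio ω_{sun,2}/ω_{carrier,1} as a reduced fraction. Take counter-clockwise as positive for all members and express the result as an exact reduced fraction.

3936/481

Stage 1: N_ring = 26 + 2·15 = 56
Stage 1: 26(ω_s−ω_c) = −56(ω_r−ω_c),  ω_r=0, ω_c=1
Stage 1: ω_s = 1 − (56/26)(0−1) = 41/13
  ⇒ ω_s¹/ω_c¹ = 41/13
Stage 2: N_ring = 37 + 2·11 = 59
Stage 2: 37(ω_s−ω_c) = −59(ω_r−ω_c),  ω_r=0, ω_c=1
Stage 2: ω_s = 1 − (59/37)(0−1) = 96/37
  ⇒ ω_s²/ω_c² = 96/37
Coupling ω_c² = ω_s¹ ⇒ overall = 41/13 × 96/37 = 3936/481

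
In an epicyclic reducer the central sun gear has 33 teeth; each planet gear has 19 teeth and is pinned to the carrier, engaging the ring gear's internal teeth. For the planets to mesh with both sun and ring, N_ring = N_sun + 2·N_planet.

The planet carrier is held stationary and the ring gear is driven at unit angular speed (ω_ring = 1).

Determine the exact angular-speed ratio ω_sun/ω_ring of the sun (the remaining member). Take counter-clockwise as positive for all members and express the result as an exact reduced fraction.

-71/33

N_ring = 33 + 2·19 = 71
33(ω_s−ω_c) = −71(ω_r−ω_c),  ω_c=0, ω_r=1
ω_s = 0 − (71/33)(1−0) = -71/33
ω_s/ω_r = -71/33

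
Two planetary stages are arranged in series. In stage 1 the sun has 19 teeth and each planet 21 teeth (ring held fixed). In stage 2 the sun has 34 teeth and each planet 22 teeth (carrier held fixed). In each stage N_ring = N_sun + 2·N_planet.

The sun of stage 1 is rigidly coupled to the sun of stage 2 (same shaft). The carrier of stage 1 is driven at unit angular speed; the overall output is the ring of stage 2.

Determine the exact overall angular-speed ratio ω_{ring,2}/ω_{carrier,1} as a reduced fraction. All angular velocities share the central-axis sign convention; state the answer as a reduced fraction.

Stage 1: N_ring = 19 + 2·21 = 61
Stage 1: 19(ω_s−ω_c) = −61(ω_r−ω_c),  ω_r=0, ω_c=1
Stage 1: ω_s = 1 − (61/19)(0−1) = 80/19
  ⇒ ω_s¹/ω_c¹ = 80/19
Stage 2: N_ring = 34 + 2·22 = 78
Stage 2: 34(ω_s−ω_c) = −78(ω_r−ω_c),  ω_c=0, ω_s=1
Stage 2: ω_r = 0 − (34/78)(1−0) = -17/39
  ⇒ ω_r²/ω_s² = -17/39
Coupling ω_s² = ω_s¹ ⇒ overall = 80/19 × -17/39 = -1360/741

-1360/741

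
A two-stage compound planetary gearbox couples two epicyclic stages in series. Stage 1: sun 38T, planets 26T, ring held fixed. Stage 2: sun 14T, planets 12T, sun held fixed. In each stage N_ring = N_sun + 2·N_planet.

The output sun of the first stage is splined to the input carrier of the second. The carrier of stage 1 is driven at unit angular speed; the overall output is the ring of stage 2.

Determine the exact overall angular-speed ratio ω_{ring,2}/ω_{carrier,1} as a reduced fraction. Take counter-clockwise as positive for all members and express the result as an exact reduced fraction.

Stage 1: N_ring = 38 + 2·26 = 90
Stage 1: 38(ω_s−ω_c) = −90(ω_r−ω_c),  ω_r=0, ω_c=1
Stage 1: ω_s = 1 − (90/38)(0−1) = 64/19
  ⇒ ω_s¹/ω_c¹ = 64/19
Stage 2: N_ring = 14 + 2·12 = 38
Stage 2: 14(ω_s−ω_c) = −38(ω_r−ω_c),  ω_s=0, ω_c=1
Stage 2: ω_r = 1 − (14/38)(0−1) = 26/19
  ⇒ ω_r²/ω_c² = 26/19
Coupling ω_c² = ω_s¹ ⇒ overall = 64/19 × 26/19 = 1664/361

1664/361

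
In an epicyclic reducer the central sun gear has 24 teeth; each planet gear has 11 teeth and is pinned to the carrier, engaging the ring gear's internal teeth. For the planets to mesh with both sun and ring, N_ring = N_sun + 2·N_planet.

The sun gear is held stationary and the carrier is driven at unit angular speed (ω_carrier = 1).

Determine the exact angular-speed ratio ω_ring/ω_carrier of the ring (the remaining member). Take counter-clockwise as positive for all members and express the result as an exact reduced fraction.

35/23

N_ring = 24 + 2·11 = 46
24(ω_s−ω_c) = −46(ω_r−ω_c),  ω_s=0, ω_c=1
ω_r = 1 − (24/46)(0−1) = 35/23
ω_r/ω_c = 35/23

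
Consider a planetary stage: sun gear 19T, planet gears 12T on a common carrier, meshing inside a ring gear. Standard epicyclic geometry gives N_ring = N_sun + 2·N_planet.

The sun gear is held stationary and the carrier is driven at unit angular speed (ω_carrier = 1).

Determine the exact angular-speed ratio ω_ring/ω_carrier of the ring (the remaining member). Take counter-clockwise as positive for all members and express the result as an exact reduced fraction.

62/43

N_ring = 19 + 2·12 = 43
19(ω_s−ω_c) = −43(ω_r−ω_c),  ω_s=0, ω_c=1
ω_r = 1 − (19/43)(0−1) = 62/43
ω_r/ω_c = 62/43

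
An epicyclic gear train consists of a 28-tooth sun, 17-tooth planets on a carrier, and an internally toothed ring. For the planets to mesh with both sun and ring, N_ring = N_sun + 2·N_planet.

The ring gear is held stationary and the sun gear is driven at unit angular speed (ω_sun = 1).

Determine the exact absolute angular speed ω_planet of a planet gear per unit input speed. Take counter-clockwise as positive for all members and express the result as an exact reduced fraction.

-14/17

N_ring = 28 + 2·17 = 62
28(ω_s−ω_c) = −62(ω_r−ω_c),  ω_r=0, ω_s=1
28(1−ω_c) = −62(0−ω_c)  ⇒  90ω_c = 28  ⇒  ω_c = 14/45
sun–planet: 28·(1−14/45) = −17·(ω_p−ω_c)  ⇒  ω_p−ω_c = −(28/17)·(31/45) = -868/765
ω_p = 14/45 − 868/765 = -14/17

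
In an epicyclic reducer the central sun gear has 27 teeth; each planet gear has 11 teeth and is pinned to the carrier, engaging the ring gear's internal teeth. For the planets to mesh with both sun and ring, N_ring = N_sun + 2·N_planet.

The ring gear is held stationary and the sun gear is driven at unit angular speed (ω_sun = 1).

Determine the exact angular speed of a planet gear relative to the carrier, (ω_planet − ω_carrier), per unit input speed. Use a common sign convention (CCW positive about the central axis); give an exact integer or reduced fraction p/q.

N_ring = 27 + 2·11 = 49
27(ω_s−ω_c) = −49(ω_r−ω_c),  ω_r=0, ω_s=1
27(1−ω_c) = −49(0−ω_c)  ⇒  76ω_c = 27  ⇒  ω_c = 27/76
sun–planet: 27·(1−27/76) = −11·(ω_p−ω_c)  ⇒  ω_p−ω_c = −(27/11)·(49/76) = -1323/836

-1323/836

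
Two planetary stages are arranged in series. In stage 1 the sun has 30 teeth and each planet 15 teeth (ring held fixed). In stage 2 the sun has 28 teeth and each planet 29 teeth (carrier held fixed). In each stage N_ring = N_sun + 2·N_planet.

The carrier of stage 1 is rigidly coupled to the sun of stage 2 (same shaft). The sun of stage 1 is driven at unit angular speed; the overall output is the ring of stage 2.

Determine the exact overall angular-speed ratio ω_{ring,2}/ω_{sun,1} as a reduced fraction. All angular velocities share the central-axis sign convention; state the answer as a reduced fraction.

-14/129

Stage 1: N_ring = 30 + 2·15 = 60
Stage 1: 30(ω_s−ω_c) = −60(ω_r−ω_c),  ω_r=0, ω_s=1
Stage 1: 30(1−ω_c) = −60(0−ω_c)  ⇒  90ω_c = 30  ⇒  ω_c = 1/3
  ⇒ ω_c¹/ω_s¹ = 1/3
Stage 2: N_ring = 28 + 2·29 = 86
Stage 2: 28(ω_s−ω_c) = −86(ω_r−ω_c),  ω_c=0, ω_s=1
Stage 2: ω_r = 0 − (28/86)(1−0) = -14/43
  ⇒ ω_r²/ω_s² = -14/43
Coupling ω_s² = ω_c¹ ⇒ overall = 1/3 × -14/43 = -14/129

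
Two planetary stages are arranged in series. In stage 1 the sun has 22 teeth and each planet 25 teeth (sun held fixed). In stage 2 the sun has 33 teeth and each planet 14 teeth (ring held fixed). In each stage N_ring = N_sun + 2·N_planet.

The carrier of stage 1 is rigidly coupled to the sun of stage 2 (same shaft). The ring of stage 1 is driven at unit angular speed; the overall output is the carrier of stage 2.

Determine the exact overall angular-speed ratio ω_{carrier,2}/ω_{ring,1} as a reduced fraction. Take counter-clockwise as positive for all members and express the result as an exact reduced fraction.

Stage 1: N_ring = 22 + 2·25 = 72
Stage 1: 22(ω_s−ω_c) = −72(ω_r−ω_c),  ω_s=0, ω_r=1
Stage 1: 22(0−ω_c) = −72(1−ω_c)  ⇒  94ω_c = 72  ⇒  ω_c = 36/47
  ⇒ ω_c¹/ω_r¹ = 36/47
Stage 2: N_ring = 33 + 2·14 = 61
Stage 2: 33(ω_s−ω_c) = −61(ω_r−ω_c),  ω_r=0, ω_s=1
Stage 2: 33(1−ω_c) = −61(0−ω_c)  ⇒  94ω_c = 33  ⇒  ω_c = 33/94
  ⇒ ω_c²/ω_s² = 33/94
Coupling ω_s² = ω_c¹ ⇒ overall = 36/47 × 33/94 = 594/2209

594/2209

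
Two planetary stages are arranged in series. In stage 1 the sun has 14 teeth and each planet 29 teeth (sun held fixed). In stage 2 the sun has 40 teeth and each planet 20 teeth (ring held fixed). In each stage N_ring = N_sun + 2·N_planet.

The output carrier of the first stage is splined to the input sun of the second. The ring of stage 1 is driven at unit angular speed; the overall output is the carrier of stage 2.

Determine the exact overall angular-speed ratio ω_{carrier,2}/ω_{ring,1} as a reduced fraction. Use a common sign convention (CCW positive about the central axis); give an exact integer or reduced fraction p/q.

Stage 1: N_ring = 14 + 2·29 = 72
Stage 1: 14(ω_s−ω_c) = −72(ω_r−ω_c),  ω_s=0, ω_r=1
Stage 1: 14(0−ω_c) = −72(1−ω_c)  ⇒  86ω_c = 72  ⇒  ω_c = 36/43
  ⇒ ω_c¹/ω_r¹ = 36/43
Stage 2: N_ring = 40 + 2·20 = 80
Stage 2: 40(ω_s−ω_c) = −80(ω_r−ω_c),  ω_r=0, ω_s=1
Stage 2: 40(1−ω_c) = −80(0−ω_c)  ⇒  120ω_c = 40  ⇒  ω_c = 1/3
  ⇒ ω_c²/ω_s² = 1/3
Coupling ω_s² = ω_c¹ ⇒ overall = 36/43 × 1/3 = 12/43

12/43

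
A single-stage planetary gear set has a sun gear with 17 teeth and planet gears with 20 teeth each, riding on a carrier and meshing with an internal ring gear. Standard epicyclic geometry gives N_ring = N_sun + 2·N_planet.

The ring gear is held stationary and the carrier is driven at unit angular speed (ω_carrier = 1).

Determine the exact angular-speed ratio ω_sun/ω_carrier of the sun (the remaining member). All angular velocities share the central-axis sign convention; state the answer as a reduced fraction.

74/17

N_ring = 17 + 2·20 = 57
17(ω_s−ω_c) = −57(ω_r−ω_c),  ω_r=0, ω_c=1
ω_s = 1 − (57/17)(0−1) = 74/17
ω_s/ω_c = 74/17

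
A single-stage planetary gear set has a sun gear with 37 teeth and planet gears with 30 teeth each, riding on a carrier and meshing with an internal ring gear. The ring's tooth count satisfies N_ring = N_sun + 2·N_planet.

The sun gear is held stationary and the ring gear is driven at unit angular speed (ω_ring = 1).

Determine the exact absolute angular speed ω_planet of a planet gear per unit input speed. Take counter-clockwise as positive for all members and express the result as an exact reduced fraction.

97/60

N_ring = 37 + 2·30 = 97
37(ω_s−ω_c) = −97(ω_r−ω_c),  ω_s=0, ω_r=1
37(0−ω_c) = −97(1−ω_c)  ⇒  134ω_c = 97  ⇒  ω_c = 97/134
sun–planet: 37·(0−97/134) = −30·(ω_p−ω_c)  ⇒  ω_p−ω_c = −(37/30)·(-97/134) = 3589/4020
ω_p = 97/134 + 3589/4020 = 97/60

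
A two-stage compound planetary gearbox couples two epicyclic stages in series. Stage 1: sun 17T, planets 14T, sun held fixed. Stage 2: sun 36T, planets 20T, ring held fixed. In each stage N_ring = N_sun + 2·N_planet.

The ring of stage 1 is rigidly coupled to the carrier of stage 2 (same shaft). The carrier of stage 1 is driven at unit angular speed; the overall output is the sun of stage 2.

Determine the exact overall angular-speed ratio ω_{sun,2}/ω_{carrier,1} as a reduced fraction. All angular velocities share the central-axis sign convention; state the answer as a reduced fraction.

Stage 1: N_ring = 17 + 2·14 = 45
Stage 1: 17(ω_s−ω_c) = −45(ω_r−ω_c),  ω_s=0, ω_c=1
Stage 1: ω_r = 1 − (17/45)(0−1) = 62/45
  ⇒ ω_r¹/ω_c¹ = 62/45
Stage 2: N_ring = 36 + 2·20 = 76
Stage 2: 36(ω_s−ω_c) = −76(ω_r−ω_c),  ω_r=0, ω_c=1
Stage 2: ω_s = 1 − (76/36)(0−1) = 28/9
  ⇒ ω_s²/ω_c² = 28/9
Coupling ω_c² = ω_r¹ ⇒ overall = 62/45 × 28/9 = 1736/405

1736/405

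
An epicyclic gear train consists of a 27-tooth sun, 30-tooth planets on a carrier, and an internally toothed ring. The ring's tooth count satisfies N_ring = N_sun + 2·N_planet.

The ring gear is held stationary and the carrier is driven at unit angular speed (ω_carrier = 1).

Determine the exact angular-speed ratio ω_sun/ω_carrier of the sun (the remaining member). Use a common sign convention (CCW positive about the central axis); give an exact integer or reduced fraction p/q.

N_ring = 27 + 2·30 = 87
27(ω_s−ω_c) = −87(ω_r−ω_c),  ω_r=0, ω_c=1
ω_s = 1 − (87/27)(0−1) = 38/9
ω_s/ω_c = 38/9

38/9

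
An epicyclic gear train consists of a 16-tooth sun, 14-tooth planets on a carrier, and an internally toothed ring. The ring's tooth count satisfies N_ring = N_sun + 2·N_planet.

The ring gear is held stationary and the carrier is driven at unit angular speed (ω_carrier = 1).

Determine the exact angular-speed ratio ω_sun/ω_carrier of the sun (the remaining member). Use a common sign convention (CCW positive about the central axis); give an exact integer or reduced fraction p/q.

N_ring = 16 + 2·14 = 44
16(ω_s−ω_c) = −44(ω_r−ω_c),  ω_r=0, ω_c=1
ω_s = 1 − (44/16)(0−1) = 15/4
ω_s/ω_c = 15/4

15/4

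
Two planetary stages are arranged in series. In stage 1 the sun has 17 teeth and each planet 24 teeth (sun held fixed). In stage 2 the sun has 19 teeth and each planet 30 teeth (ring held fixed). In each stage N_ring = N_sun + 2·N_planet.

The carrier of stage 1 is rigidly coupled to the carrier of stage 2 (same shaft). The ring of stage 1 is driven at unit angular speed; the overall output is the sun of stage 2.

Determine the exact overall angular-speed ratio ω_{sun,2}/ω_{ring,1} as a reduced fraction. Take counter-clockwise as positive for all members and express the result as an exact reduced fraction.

Stage 1: N_ring = 17 + 2·24 = 65
Stage 1: 17(ω_s−ω_c) = −65(ω_r−ω_c),  ω_s=0, ω_r=1
Stage 1: 17(0−ω_c) = −65(1−ω_c)  ⇒  82ω_c = 65  ⇒  ω_c = 65/82
  ⇒ ω_c¹/ω_r¹ = 65/82
Stage 2: N_ring = 19 + 2·30 = 79
Stage 2: 19(ω_s−ω_c) = −79(ω_r−ω_c),  ω_r=0, ω_c=1
Stage 2: ω_s = 1 − (79/19)(0−1) = 98/19
  ⇒ ω_s²/ω_c² = 98/19
Coupling ω_c² = ω_c¹ ⇒ overall = 65/82 × 98/19 = 3185/779

3185/779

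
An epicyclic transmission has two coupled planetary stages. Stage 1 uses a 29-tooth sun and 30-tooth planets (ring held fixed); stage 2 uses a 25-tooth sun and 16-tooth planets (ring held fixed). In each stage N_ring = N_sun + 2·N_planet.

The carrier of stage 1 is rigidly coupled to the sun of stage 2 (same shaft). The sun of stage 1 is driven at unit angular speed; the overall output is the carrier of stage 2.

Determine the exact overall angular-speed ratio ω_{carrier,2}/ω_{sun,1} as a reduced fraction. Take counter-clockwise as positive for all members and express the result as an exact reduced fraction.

725/9676

Stage 1: N_ring = 29 + 2·30 = 89
Stage 1: 29(ω_s−ω_c) = −89(ω_r−ω_c),  ω_r=0, ω_s=1
Stage 1: 29(1−ω_c) = −89(0−ω_c)  ⇒  118ω_c = 29  ⇒  ω_c = 29/118
  ⇒ ω_c¹/ω_s¹ = 29/118
Stage 2: N_ring = 25 + 2·16 = 57
Stage 2: 25(ω_s−ω_c) = −57(ω_r−ω_c),  ω_r=0, ω_s=1
Stage 2: 25(1−ω_c) = −57(0−ω_c)  ⇒  82ω_c = 25  ⇒  ω_c = 25/82
  ⇒ ω_c²/ω_s² = 25/82
Coupling ω_s² = ω_c¹ ⇒ overall = 29/118 × 25/82 = 725/9676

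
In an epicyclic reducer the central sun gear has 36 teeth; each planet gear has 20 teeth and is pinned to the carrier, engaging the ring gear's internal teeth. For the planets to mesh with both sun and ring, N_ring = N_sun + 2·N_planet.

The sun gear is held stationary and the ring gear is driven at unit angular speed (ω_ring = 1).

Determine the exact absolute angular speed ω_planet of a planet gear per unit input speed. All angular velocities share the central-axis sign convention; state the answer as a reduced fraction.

N_ring = 36 + 2·20 = 76
36(ω_s−ω_c) = −76(ω_r−ω_c),  ω_s=0, ω_r=1
36(0−ω_c) = −76(1−ω_c)  ⇒  112ω_c = 76  ⇒  ω_c = 19/28
sun–planet: 36·(0−19/28) = −20·(ω_p−ω_c)  ⇒  ω_p−ω_c = −(36/20)·(-19/28) = 171/140
ω_p = 19/28 + 171/140 = 19/10

19/10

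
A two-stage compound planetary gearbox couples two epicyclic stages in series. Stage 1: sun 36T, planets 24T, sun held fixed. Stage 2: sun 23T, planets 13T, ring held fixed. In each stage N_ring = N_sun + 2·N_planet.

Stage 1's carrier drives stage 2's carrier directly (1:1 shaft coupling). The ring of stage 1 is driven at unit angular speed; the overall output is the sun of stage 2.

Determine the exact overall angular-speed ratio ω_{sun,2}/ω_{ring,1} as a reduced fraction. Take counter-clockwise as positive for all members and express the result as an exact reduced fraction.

Stage 1: N_ring = 36 + 2·24 = 84
Stage 1: 36(ω_s−ω_c) = −84(ω_r−ω_c),  ω_s=0, ω_r=1
Stage 1: 36(0−ω_c) = −84(1−ω_c)  ⇒  120ω_c = 84  ⇒  ω_c = 7/10
  ⇒ ω_c¹/ω_r¹ = 7/10
Stage 2: N_ring = 23 + 2·13 = 49
Stage 2: 23(ω_s−ω_c) = −49(ω_r−ω_c),  ω_r=0, ω_c=1
Stage 2: ω_s = 1 − (49/23)(0−1) = 72/23
  ⇒ ω_s²/ω_c² = 72/23
Coupling ω_c² = ω_c¹ ⇒ overall = 7/10 × 72/23 = 252/115

252/115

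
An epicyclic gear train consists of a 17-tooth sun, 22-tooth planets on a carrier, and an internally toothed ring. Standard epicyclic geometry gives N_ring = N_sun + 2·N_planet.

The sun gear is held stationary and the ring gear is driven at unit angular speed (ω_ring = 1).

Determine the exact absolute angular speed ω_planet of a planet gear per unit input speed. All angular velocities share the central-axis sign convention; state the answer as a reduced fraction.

61/44

N_ring = 17 + 2·22 = 61
17(ω_s−ω_c) = −61(ω_r−ω_c),  ω_s=0, ω_r=1
17(0−ω_c) = −61(1−ω_c)  ⇒  78ω_c = 61  ⇒  ω_c = 61/78
sun–planet: 17·(0−61/78) = −22·(ω_p−ω_c)  ⇒  ω_p−ω_c = −(17/22)·(-61/78) = 1037/1716
ω_p = 61/78 + 1037/1716 = 61/44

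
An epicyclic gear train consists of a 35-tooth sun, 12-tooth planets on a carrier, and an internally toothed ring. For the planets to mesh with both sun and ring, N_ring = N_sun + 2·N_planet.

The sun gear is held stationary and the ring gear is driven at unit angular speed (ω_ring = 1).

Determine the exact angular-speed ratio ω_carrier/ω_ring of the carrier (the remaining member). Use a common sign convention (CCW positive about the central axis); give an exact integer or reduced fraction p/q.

N_ring = 35 + 2·12 = 59
35(ω_s−ω_c) = −59(ω_r−ω_c),  ω_s=0, ω_r=1
35(0−ω_c) = −59(1−ω_c)  ⇒  94ω_c = 59  ⇒  ω_c = 59/94
ω_c/ω_r = 59/94

59/94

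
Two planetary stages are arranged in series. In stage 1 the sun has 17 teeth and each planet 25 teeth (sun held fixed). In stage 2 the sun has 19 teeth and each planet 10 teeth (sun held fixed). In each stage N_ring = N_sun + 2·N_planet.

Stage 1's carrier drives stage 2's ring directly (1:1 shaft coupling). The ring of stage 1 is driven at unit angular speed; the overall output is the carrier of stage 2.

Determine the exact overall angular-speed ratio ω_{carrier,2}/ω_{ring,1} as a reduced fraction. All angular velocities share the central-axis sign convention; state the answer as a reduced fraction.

871/1624

Stage 1: N_ring = 17 + 2·25 = 67
Stage 1: 17(ω_s−ω_c) = −67(ω_r−ω_c),  ω_s=0, ω_r=1
Stage 1: 17(0−ω_c) = −67(1−ω_c)  ⇒  84ω_c = 67  ⇒  ω_c = 67/84
  ⇒ ω_c¹/ω_r¹ = 67/84
Stage 2: N_ring = 19 + 2·10 = 39
Stage 2: 19(ω_s−ω_c) = −39(ω_r−ω_c),  ω_s=0, ω_r=1
Stage 2: 19(0−ω_c) = −39(1−ω_c)  ⇒  58ω_c = 39  ⇒  ω_c = 39/58
  ⇒ ω_c²/ω_r² = 39/58
Coupling ω_r² = ω_c¹ ⇒ overall = 67/84 × 39/58 = 871/1624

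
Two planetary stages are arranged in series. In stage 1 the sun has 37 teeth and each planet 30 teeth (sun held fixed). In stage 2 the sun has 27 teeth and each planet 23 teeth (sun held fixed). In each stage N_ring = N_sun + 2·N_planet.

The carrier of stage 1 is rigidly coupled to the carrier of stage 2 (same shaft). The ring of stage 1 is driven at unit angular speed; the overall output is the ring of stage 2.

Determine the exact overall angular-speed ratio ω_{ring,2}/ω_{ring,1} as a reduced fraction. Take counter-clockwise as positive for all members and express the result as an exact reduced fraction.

Stage 1: N_ring = 37 + 2·30 = 97
Stage 1: 37(ω_s−ω_c) = −97(ω_r−ω_c),  ω_s=0, ω_r=1
Stage 1: 37(0−ω_c) = −97(1−ω_c)  ⇒  134ω_c = 97  ⇒  ω_c = 97/134
  ⇒ ω_c¹/ω_r¹ = 97/134
Stage 2: N_ring = 27 + 2·23 = 73
Stage 2: 27(ω_s−ω_c) = −73(ω_r−ω_c),  ω_s=0, ω_c=1
Stage 2: ω_r = 1 − (27/73)(0−1) = 100/73
  ⇒ ω_r²/ω_c² = 100/73
Coupling ω_c² = ω_c¹ ⇒ overall = 97/134 × 100/73 = 4850/4891

4850/4891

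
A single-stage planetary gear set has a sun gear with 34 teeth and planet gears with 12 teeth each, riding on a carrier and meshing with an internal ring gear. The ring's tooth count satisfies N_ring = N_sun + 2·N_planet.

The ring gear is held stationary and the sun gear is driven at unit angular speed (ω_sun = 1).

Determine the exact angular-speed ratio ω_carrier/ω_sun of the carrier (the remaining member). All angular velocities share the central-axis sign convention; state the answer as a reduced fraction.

N_ring = 34 + 2·12 = 58
34(ω_s−ω_c) = −58(ω_r−ω_c),  ω_r=0, ω_s=1
34(1−ω_c) = −58(0−ω_c)  ⇒  92ω_c = 34  ⇒  ω_c = 17/46
ω_c/ω_s = 17/46

17/46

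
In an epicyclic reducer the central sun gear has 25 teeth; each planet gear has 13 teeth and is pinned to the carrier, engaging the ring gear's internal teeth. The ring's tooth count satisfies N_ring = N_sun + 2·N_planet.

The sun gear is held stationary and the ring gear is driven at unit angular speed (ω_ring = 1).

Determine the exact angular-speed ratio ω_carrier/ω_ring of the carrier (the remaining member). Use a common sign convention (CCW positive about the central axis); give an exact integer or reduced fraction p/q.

51/76

N_ring = 25 + 2·13 = 51
25(ω_s−ω_c) = −51(ω_r−ω_c),  ω_s=0, ω_r=1
25(0−ω_c) = −51(1−ω_c)  ⇒  76ω_c = 51  ⇒  ω_c = 51/76
ω_c/ω_r = 51/76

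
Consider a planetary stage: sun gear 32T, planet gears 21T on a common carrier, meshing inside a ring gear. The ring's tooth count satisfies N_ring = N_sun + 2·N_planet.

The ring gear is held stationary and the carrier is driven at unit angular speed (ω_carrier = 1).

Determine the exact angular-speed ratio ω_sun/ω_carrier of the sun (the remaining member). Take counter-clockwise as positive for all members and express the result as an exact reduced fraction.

53/16

N_ring = 32 + 2·21 = 74
32(ω_s−ω_c) = −74(ω_r−ω_c),  ω_r=0, ω_c=1
ω_s = 1 − (74/32)(0−1) = 53/16
ω_s/ω_c = 53/16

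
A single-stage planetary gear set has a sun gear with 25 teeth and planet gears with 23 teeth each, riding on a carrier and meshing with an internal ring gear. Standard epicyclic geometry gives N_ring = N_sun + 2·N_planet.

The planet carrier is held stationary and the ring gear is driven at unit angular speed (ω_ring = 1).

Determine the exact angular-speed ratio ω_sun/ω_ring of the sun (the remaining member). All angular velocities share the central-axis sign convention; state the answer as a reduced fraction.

-71/25

N_ring = 25 + 2·23 = 71
25(ω_s−ω_c) = −71(ω_r−ω_c),  ω_c=0, ω_r=1
ω_s = 0 − (71/25)(1−0) = -71/25
ω_s/ω_r = -71/25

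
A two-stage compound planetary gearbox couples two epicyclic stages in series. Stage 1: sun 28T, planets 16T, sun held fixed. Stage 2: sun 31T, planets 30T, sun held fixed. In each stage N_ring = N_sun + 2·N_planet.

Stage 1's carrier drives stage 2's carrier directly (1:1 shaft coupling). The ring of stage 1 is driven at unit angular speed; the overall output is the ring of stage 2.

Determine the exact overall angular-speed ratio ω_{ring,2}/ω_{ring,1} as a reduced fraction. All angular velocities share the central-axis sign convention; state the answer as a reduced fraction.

Stage 1: N_ring = 28 + 2·16 = 60
Stage 1: 28(ω_s−ω_c) = −60(ω_r−ω_c),  ω_s=0, ω_r=1
Stage 1: 28(0−ω_c) = −60(1−ω_c)  ⇒  88ω_c = 60  ⇒  ω_c = 15/22
  ⇒ ω_c¹/ω_r¹ = 15/22
Stage 2: N_ring = 31 + 2·30 = 91
Stage 2: 31(ω_s−ω_c) = −91(ω_r−ω_c),  ω_s=0, ω_c=1
Stage 2: ω_r = 1 − (31/91)(0−1) = 122/91
  ⇒ ω_r²/ω_c² = 122/91
Coupling ω_c² = ω_c¹ ⇒ overall = 15/22 × 122/91 = 915/1001

915/1001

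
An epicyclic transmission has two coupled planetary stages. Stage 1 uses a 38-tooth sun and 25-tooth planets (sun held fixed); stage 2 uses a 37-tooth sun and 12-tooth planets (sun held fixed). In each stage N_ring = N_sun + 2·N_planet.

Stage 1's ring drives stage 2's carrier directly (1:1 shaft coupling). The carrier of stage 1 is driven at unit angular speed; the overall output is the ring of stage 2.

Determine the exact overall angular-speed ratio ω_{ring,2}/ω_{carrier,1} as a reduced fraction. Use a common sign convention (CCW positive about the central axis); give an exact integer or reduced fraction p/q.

Stage 1: N_ring = 38 + 2·25 = 88
Stage 1: 38(ω_s−ω_c) = −88(ω_r−ω_c),  ω_s=0, ω_c=1
Stage 1: ω_r = 1 − (38/88)(0−1) = 63/44
  ⇒ ω_r¹/ω_c¹ = 63/44
Stage 2: N_ring = 37 + 2·12 = 61
Stage 2: 37(ω_s−ω_c) = −61(ω_r−ω_c),  ω_s=0, ω_c=1
Stage 2: ω_r = 1 − (37/61)(0−1) = 98/61
  ⇒ ω_r²/ω_c² = 98/61
Coupling ω_c² = ω_r¹ ⇒ overall = 63/44 × 98/61 = 3087/1342

3087/1342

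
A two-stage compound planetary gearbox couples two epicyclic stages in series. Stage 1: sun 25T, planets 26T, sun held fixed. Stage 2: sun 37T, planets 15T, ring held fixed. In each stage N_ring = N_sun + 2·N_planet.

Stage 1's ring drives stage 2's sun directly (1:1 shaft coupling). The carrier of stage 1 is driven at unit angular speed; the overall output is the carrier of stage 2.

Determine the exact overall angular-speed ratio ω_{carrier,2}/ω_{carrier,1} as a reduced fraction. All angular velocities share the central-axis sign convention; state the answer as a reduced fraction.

Stage 1: N_ring = 25 + 2·26 = 77
Stage 1: 25(ω_s−ω_c) = −77(ω_r−ω_c),  ω_s=0, ω_c=1
Stage 1: ω_r = 1 − (25/77)(0−1) = 102/77
  ⇒ ω_r¹/ω_c¹ = 102/77
Stage 2: N_ring = 37 + 2·15 = 67
Stage 2: 37(ω_s−ω_c) = −67(ω_r−ω_c),  ω_r=0, ω_s=1
Stage 2: 37(1−ω_c) = −67(0−ω_c)  ⇒  104ω_c = 37  ⇒  ω_c = 37/104
  ⇒ ω_c²/ω_s² = 37/104
Coupling ω_s² = ω_r¹ ⇒ overall = 102/77 × 37/104 = 1887/4004

1887/4004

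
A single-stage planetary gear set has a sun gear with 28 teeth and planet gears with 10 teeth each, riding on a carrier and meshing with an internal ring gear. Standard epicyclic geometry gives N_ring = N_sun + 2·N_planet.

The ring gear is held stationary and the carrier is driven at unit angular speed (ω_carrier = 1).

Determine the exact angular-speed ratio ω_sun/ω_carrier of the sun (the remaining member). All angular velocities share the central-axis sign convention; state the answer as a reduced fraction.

N_ring = 28 + 2·10 = 48
28(ω_s−ω_c) = −48(ω_r−ω_c),  ω_r=0, ω_c=1
ω_s = 1 − (48/28)(0−1) = 19/7
ω_s/ω_c = 19/7

19/7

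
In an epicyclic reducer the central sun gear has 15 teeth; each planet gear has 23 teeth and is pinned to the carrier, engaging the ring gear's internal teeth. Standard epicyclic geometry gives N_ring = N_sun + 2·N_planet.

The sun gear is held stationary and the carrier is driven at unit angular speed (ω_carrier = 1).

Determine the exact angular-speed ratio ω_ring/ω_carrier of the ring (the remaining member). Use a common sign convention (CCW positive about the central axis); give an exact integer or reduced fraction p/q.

76/61

N_ring = 15 + 2·23 = 61
15(ω_s−ω_c) = −61(ω_r−ω_c),  ω_s=0, ω_c=1
ω_r = 1 − (15/61)(0−1) = 76/61
ω_r/ω_c = 76/61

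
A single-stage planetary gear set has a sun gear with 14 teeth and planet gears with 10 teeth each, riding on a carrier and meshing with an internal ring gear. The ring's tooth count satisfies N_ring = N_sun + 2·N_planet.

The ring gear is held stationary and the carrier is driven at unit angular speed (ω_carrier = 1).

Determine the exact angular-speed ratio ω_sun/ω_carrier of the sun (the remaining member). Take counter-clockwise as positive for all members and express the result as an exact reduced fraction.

24/7

N_ring = 14 + 2·10 = 34
14(ω_s−ω_c) = −34(ω_r−ω_c),  ω_r=0, ω_c=1
ω_s = 1 − (34/14)(0−1) = 24/7
ω_s/ω_c = 24/7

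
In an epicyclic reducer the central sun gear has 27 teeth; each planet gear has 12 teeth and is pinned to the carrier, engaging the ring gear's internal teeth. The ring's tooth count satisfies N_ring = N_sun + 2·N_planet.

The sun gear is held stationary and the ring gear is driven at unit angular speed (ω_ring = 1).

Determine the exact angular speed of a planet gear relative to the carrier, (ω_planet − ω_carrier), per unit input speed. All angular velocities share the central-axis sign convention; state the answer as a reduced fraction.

N_ring = 27 + 2·12 = 51
27(ω_s−ω_c) = −51(ω_r−ω_c),  ω_s=0, ω_r=1
27(0−ω_c) = −51(1−ω_c)  ⇒  78ω_c = 51  ⇒  ω_c = 17/26
sun–planet: 27·(0−17/26) = −12·(ω_p−ω_c)  ⇒  ω_p−ω_c = −(27/12)·(-17/26) = 153/104

153/104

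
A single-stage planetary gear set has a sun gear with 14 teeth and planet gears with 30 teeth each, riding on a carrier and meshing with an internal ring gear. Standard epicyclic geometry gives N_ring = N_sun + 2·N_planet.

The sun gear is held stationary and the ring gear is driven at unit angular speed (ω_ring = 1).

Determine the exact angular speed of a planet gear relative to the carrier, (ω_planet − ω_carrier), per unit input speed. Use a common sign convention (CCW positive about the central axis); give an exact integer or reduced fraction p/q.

259/660

N_ring = 14 + 2·30 = 74
14(ω_s−ω_c) = −74(ω_r−ω_c),  ω_s=0, ω_r=1
14(0−ω_c) = −74(1−ω_c)  ⇒  88ω_c = 74  ⇒  ω_c = 37/44
sun–planet: 14·(0−37/44) = −30·(ω_p−ω_c)  ⇒  ω_p−ω_c = −(14/30)·(-37/44) = 259/660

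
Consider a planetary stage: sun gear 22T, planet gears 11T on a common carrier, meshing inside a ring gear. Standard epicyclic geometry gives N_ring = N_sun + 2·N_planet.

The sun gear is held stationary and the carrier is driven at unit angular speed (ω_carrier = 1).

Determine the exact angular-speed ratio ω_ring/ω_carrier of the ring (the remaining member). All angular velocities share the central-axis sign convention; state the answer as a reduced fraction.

3/2

N_ring = 22 + 2·11 = 44
22(ω_s−ω_c) = −44(ω_r−ω_c),  ω_s=0, ω_c=1
ω_r = 1 − (22/44)(0−1) = 3/2
ω_r/ω_c = 3/2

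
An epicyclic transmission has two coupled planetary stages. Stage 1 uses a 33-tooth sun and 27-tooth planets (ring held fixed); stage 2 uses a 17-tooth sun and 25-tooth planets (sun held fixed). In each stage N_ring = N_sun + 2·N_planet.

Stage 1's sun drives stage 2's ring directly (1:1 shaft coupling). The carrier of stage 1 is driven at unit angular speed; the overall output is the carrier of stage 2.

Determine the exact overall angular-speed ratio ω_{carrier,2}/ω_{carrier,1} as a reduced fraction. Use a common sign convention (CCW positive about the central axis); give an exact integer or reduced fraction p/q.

670/231

Stage 1: N_ring = 33 + 2·27 = 87
Stage 1: 33(ω_s−ω_c) = −87(ω_r−ω_c),  ω_r=0, ω_c=1
Stage 1: ω_s = 1 − (87/33)(0−1) = 40/11
  ⇒ ω_s¹/ω_c¹ = 40/11
Stage 2: N_ring = 17 + 2·25 = 67
Stage 2: 17(ω_s−ω_c) = −67(ω_r−ω_c),  ω_s=0, ω_r=1
Stage 2: 17(0−ω_c) = −67(1−ω_c)  ⇒  84ω_c = 67  ⇒  ω_c = 67/84
  ⇒ ω_c²/ω_r² = 67/84
Coupling ω_r² = ω_s¹ ⇒ overall = 40/11 × 67/84 = 670/231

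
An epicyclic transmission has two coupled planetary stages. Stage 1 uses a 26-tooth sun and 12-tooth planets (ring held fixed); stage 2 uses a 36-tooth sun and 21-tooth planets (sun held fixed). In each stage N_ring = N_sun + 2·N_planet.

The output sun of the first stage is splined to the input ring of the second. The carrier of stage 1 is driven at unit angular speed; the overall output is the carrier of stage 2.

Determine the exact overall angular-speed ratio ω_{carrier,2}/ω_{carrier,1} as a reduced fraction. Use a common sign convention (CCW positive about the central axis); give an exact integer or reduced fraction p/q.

2

Stage 1: N_ring = 26 + 2·12 = 50
Stage 1: 26(ω_s−ω_c) = −50(ω_r−ω_c),  ω_r=0, ω_c=1
Stage 1: ω_s = 1 − (50/26)(0−1) = 38/13
  ⇒ ω_s¹/ω_c¹ = 38/13
Stage 2: N_ring = 36 + 2·21 = 78
Stage 2: 36(ω_s−ω_c) = −78(ω_r−ω_c),  ω_s=0, ω_r=1
Stage 2: 36(0−ω_c) = −78(1−ω_c)  ⇒  114ω_c = 78  ⇒  ω_c = 13/19
  ⇒ ω_c²/ω_r² = 13/19
Coupling ω_r² = ω_s¹ ⇒ overall = 38/13 × 13/19 = 2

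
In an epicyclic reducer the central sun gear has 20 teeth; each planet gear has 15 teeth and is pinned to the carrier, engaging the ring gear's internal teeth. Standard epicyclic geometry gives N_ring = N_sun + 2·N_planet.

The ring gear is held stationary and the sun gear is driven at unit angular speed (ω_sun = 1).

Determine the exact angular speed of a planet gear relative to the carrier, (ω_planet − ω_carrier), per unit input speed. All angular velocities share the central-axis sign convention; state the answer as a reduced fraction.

N_ring = 20 + 2·15 = 50
20(ω_s−ω_c) = −50(ω_r−ω_c),  ω_r=0, ω_s=1
20(1−ω_c) = −50(0−ω_c)  ⇒  70ω_c = 20  ⇒  ω_c = 2/7
sun–planet: 20·(1−2/7) = −15·(ω_p−ω_c)  ⇒  ω_p−ω_c = −(20/15)·(5/7) = -20/21

-20/21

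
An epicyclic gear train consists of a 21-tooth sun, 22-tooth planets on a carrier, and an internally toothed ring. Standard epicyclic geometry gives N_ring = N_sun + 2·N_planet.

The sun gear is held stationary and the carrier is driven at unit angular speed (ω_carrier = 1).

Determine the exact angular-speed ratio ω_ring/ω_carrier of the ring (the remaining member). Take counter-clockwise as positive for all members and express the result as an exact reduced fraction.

N_ring = 21 + 2·22 = 65
21(ω_s−ω_c) = −65(ω_r−ω_c),  ω_s=0, ω_c=1
ω_r = 1 − (21/65)(0−1) = 86/65
ω_r/ω_c = 86/65

86/65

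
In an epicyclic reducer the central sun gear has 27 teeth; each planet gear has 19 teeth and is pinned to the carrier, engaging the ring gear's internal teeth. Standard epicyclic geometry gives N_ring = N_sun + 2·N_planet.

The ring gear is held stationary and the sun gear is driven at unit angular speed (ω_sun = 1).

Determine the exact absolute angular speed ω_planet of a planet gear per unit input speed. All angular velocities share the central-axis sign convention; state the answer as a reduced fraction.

-27/38

N_ring = 27 + 2·19 = 65
27(ω_s−ω_c) = −65(ω_r−ω_c),  ω_r=0, ω_s=1
27(1−ω_c) = −65(0−ω_c)  ⇒  92ω_c = 27  ⇒  ω_c = 27/92
sun–planet: 27·(1−27/92) = −19·(ω_p−ω_c)  ⇒  ω_p−ω_c = −(27/19)·(65/92) = -1755/1748
ω_p = 27/92 − 1755/1748 = -27/38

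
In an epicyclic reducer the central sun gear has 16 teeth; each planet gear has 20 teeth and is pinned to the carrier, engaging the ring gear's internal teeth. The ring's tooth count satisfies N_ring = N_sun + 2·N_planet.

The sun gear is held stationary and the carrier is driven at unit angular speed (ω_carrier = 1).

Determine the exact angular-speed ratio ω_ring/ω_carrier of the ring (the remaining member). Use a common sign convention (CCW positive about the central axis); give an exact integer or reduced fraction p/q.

N_ring = 16 + 2·20 = 56
16(ω_s−ω_c) = −56(ω_r−ω_c),  ω_s=0, ω_c=1
ω_r = 1 − (16/56)(0−1) = 9/7
ω_r/ω_c = 9/7

9/7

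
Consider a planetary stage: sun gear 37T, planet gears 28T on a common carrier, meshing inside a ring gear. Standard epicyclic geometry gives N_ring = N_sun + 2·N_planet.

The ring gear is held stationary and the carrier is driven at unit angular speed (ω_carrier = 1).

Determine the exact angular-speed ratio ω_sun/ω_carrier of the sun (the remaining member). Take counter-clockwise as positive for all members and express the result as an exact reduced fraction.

130/37

N_ring = 37 + 2·28 = 93
37(ω_s−ω_c) = −93(ω_r−ω_c),  ω_r=0, ω_c=1
ω_s = 1 − (93/37)(0−1) = 130/37
ω_s/ω_c = 130/37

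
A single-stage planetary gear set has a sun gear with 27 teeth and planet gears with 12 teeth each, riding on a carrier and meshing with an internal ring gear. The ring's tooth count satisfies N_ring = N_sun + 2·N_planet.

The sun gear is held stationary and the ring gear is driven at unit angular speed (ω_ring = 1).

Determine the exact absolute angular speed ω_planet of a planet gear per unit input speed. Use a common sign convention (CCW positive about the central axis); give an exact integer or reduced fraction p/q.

N_ring = 27 + 2·12 = 51
27(ω_s−ω_c) = −51(ω_r−ω_c),  ω_s=0, ω_r=1
27(0−ω_c) = −51(1−ω_c)  ⇒  78ω_c = 51  ⇒  ω_c = 17/26
sun–planet: 27·(0−17/26) = −12·(ω_p−ω_c)  ⇒  ω_p−ω_c = −(27/12)·(-17/26) = 153/104
ω_p = 17/26 + 153/104 = 17/8

17/8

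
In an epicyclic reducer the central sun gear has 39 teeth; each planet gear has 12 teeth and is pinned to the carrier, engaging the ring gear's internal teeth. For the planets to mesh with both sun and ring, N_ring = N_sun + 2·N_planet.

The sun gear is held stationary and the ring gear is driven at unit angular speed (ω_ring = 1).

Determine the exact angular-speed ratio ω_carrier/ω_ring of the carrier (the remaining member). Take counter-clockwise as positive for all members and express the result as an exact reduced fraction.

21/34

N_ring = 39 + 2·12 = 63
39(ω_s−ω_c) = −63(ω_r−ω_c),  ω_s=0, ω_r=1
39(0−ω_c) = −63(1−ω_c)  ⇒  102ω_c = 63  ⇒  ω_c = 21/34
ω_c/ω_r = 21/34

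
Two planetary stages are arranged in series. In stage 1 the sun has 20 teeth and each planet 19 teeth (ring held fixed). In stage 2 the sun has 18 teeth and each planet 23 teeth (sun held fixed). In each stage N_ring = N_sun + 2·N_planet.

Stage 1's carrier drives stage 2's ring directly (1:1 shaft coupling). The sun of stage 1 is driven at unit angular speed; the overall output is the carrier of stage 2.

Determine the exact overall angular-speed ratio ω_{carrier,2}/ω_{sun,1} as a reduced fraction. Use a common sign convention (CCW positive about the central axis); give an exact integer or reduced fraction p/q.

320/1599

Stage 1: N_ring = 20 + 2·19 = 58
Stage 1: 20(ω_s−ω_c) = −58(ω_r−ω_c),  ω_r=0, ω_s=1
Stage 1: 20(1−ω_c) = −58(0−ω_c)  ⇒  78ω_c = 20  ⇒  ω_c = 10/39
  ⇒ ω_c¹/ω_s¹ = 10/39
Stage 2: N_ring = 18 + 2·23 = 64
Stage 2: 18(ω_s−ω_c) = −64(ω_r−ω_c),  ω_s=0, ω_r=1
Stage 2: 18(0−ω_c) = −64(1−ω_c)  ⇒  82ω_c = 64  ⇒  ω_c = 32/41
  ⇒ ω_c²/ω_r² = 32/41
Coupling ω_r² = ω_c¹ ⇒ overall = 10/39 × 32/41 = 320/1599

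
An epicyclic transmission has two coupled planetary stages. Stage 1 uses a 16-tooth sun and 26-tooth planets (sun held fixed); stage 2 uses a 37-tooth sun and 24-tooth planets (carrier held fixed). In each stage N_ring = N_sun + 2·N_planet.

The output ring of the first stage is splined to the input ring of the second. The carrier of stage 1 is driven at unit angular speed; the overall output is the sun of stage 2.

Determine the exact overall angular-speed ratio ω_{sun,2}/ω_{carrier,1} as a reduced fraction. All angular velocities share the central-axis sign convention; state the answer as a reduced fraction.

-105/37

Stage 1: N_ring = 16 + 2·26 = 68
Stage 1: 16(ω_s−ω_c) = −68(ω_r−ω_c),  ω_s=0, ω_c=1
Stage 1: ω_r = 1 − (16/68)(0−1) = 21/17
  ⇒ ω_r¹/ω_c¹ = 21/17
Stage 2: N_ring = 37 + 2·24 = 85
Stage 2: 37(ω_s−ω_c) = −85(ω_r−ω_c),  ω_c=0, ω_r=1
Stage 2: ω_s = 0 − (85/37)(1−0) = -85/37
  ⇒ ω_s²/ω_r² = -85/37
Coupling ω_r² = ω_r¹ ⇒ overall = 21/17 × -85/37 = -105/37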